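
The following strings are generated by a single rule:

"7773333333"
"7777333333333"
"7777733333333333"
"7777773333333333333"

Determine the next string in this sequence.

Reading off run lengths: 7 runs 3, 4, 5, 6; 3 runs 7, 9, 11, 13 — each is linear in n, where the shown terms are n = 3, 4, 5, 6.
At n = 7 the blocks have lengths 7, 15.

7777777333333333333333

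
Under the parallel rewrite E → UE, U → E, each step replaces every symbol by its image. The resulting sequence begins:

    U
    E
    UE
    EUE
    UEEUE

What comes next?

Rewriting each symbol of UEEUE: U→E, E→UE, E→UE, U→E, E→UE, which concatenates to E UE UE E UE.

EUEUEEUE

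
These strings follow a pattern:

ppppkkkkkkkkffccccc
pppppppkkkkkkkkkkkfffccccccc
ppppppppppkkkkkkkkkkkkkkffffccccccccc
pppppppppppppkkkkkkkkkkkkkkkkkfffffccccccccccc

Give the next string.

Each string has the form p^{3n-2} k^{3n+2} f^{n} c^{2n+1}, where the shown terms are n = 2, 3, 4, 5.
Setting n = 6 gives 16, 20, 6, 13 characters in each block.

ppppppppppppppppkkkkkkkkkkkkkkkkkkkkffffffccccccccccccc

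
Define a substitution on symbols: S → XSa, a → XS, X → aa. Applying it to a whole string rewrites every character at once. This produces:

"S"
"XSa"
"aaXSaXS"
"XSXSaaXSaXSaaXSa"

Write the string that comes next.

Replace each of the 16 characters of XSXSaaXSaXSaaXSa in place — aa XSa aa XSa XS XS aa XSa XS aa XSa XS XS aa XSa XS — and concatenate.

aaXSaaaXSaXSXSaaXSaXSaaXSaXSXSaaXSaXS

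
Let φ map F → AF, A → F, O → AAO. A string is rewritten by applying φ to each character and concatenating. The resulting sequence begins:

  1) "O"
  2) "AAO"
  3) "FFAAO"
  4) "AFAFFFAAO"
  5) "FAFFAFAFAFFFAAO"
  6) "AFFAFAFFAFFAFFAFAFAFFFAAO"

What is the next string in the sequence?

FAFAFFAFFAFAFFAFAFFAFAFFAFFAFFAFAFAFFFAAO

φ(AFFAFAFFAFFAFFAFAFAFFFAAO) expands symbol-by-symbol to F AF AF F AF F AF AF F AF AF F AF AF F AF F AF F AF AF AF F F AAO; joining the 25 pieces gives the next term.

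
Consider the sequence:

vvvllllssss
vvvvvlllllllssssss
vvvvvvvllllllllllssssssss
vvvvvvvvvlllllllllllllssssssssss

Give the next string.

vvvvvvvvvvvllllllllllllllllssssssssssss

Reading off run lengths: v runs 3, 5, 7, 9; l runs 4, 7, 10, 13; s runs 4, 6, 8, 10 — each is linear in n (n = 1, 2, …).
Setting n = 5 gives 11, 16, 12 characters in each block.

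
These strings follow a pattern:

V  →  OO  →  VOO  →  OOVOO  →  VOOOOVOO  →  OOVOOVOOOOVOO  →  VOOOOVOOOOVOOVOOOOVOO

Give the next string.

Each term (from the third on) is the two preceding terms concatenated in order: term 3 = V·OO = VOO.
The next term joins OOVOOVOOOOVOO and VOOOOVOOOOVOOVOOOOVOO.

OOVOOVOOOOVOOVOOOOVOOOOVOOVOOOOVOO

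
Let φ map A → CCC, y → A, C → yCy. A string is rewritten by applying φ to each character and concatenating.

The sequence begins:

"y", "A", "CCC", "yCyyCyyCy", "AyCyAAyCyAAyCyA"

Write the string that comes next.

CCCAyCyACCCCCCAyCyACCCCCCAyCyACCC

Replace each of the 15 characters of AyCyAAyCyAAyCyA in place — CCC A yCy A CCC CCC A yCy A CCC CCC A yCy A CCC — and concatenate.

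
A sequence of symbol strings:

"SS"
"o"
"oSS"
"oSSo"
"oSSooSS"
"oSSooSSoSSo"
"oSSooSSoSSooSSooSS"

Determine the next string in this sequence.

This is a Fibonacci-style word recurrence s(k) = s(k−1)·s(k−2): e.g. o·SS = oSS.
Continuing: oSSooSSoSSooSSooSS · oSSooSSoSSo gives term 8.

oSSooSSoSSooSSooSSoSSooSSoSSo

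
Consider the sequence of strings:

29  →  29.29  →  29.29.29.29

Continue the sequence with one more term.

29.29.29.29.29.29.29.29

Every step duplicates the string with '.' between the halves.
One more doubling of 29.29.29.29 gives the answer.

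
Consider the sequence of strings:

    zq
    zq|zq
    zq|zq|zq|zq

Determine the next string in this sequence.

Every step duplicates the string with '|' between the halves.
One more doubling of zq|zq|zq|zq gives the answer.

zq|zq|zq|zq|zq|zq|zq|zq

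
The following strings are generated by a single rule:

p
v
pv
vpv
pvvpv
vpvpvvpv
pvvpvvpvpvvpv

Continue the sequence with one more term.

vpvpvvpvpvvpvvpvpvvpv

Each term (from the third on) is the two preceding terms concatenated in order: term 3 = p·v = pv.
So term 8 is vpvpvvpv·pvvpvvpvpvvpv.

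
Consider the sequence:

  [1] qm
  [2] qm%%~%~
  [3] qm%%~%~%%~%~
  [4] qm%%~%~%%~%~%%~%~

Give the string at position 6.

Every step adds %%~%~ to the end: s(k+1) = s(k)·%%~%~.
From qm%%~%~%%~%~%%~%~, 2 further steps: qm%%~%~%%~%~%%~%~ → qm%%~%~%%~%~%%~%~%%~%~ → (answer).

qm%%~%~%%~%~%%~%~%%~%~%%~%~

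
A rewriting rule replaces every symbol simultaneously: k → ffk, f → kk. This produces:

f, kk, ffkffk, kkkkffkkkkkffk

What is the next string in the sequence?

Rewriting the 14 symbols of kkkkffkkkkkffk one by one yields ffk ffk ffk ffk kk kk ffk ffk ffk ffk ffk kk kk ffk; concatenated:

ffkffkffkffkkkkkffkffkffkffkffkkkkkffk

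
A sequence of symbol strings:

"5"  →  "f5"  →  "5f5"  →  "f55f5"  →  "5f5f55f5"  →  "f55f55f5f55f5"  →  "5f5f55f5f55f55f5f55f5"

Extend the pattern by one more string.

From term 3 onward, concatenate the second-to-last term with the last: 5·f5 = 5f5, f5·5f5 = f55f5, …
The next term joins f55f55f5f55f5 and 5f5f55f5f55f55f5f55f5.

f55f55f5f55f55f5f55f5f55f55f5f55f5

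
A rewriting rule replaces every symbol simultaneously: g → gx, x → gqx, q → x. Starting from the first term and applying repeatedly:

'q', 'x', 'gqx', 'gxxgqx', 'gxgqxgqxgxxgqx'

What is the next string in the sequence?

Applying the rule to each of the 14 symbols of gxgqxgqxgxxgqx gives the pieces gx gqx gx x gqx gx x gqx gx gqx gqx gx x gqx, which concatenate to the answer.

gxgqxgxxgqxgxxgqxgxgqxgqxgxxgqx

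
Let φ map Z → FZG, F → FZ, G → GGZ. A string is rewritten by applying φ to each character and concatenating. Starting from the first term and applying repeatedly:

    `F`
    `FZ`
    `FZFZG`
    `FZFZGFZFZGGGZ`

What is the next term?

FZFZGFZFZGGGZFZFZGFZFZGGGZGGZGGZFZG

Applying the rule to each of the 13 symbols of FZFZGFZFZGGGZ gives the pieces FZ FZG FZ FZG GGZ FZ FZG FZ FZG GGZ GGZ GGZ FZG, which concatenate to the answer.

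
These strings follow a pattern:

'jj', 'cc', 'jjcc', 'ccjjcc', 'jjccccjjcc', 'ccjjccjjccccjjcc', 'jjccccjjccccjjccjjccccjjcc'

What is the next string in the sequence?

From term 3 onward, concatenate the second-to-last term with the last: jj·cc = jjcc, cc·jjcc = ccjjcc, …
So term 8 is ccjjccjjccccjjcc·jjccccjjccccjjccjjccccjjcc.

ccjjccjjccccjjccjjccccjjccccjjccjjccccjjcc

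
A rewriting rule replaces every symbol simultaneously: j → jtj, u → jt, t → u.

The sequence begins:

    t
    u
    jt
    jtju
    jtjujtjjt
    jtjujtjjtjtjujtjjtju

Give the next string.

Rewriting the 20 symbols of jtjujtjjtjtjujtjjtju one by one yields jtj u jtj jt jtj u jtj jtj u jtj u jtj jt jtj u jtj jtj u jtj jt; concatenated:

jtjujtjjtjtjujtjjtjujtjujtjjtjtjujtjjtjujtjjt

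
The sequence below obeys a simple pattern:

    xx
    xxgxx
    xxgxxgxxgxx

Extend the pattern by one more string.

Every step duplicates the string with 'g' between the halves.
So the next term is two copies of xxgxxgxxgxx with 'g' between the halves.

xxgxxgxxgxxgxxgxxgxxgxx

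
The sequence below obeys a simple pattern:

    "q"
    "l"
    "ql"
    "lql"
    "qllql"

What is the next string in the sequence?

From term 3 onward, concatenate the second-to-last term with the last: q·l = ql, l·ql = lql, …
So term 6 is lql·qllql.

lqlqllql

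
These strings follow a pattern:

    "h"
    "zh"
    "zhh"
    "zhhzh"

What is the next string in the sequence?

From term 3 onward, concatenate the last term with the second-to-last: zh·h = zhh, zhh·zh = zhhzh, …
So term 5 is zhhzh·zhh.

zhhzhzhh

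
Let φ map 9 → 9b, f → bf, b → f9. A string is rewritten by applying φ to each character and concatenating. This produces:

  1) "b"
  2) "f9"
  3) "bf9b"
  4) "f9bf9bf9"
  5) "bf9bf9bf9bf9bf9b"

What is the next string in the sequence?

Rewriting the 16 symbols of bf9bf9bf9bf9bf9b one by one yields f9 bf 9b f9 bf 9b f9 bf 9b f9 bf 9b f9 bf 9b f9; concatenated:

f9bf9bf9bf9bf9bf9bf9bf9bf9bf9bf9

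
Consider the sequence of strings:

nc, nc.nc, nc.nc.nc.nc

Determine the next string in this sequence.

Every step duplicates the string with '.' between the halves.
One more doubling of nc.nc.nc.nc gives the answer.

nc.nc.nc.nc.nc.nc.nc.nc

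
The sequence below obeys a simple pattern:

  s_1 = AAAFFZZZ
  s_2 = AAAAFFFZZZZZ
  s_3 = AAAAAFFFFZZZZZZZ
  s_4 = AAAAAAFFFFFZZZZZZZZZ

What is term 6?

AAAAAAAAFFFFFFFZZZZZZZZZZZZZ

The n-th term is n+2 A's then n+1 F's then 2n+1 Z's (n = 1, 2, …).
At n = 6 the blocks have lengths 8, 7, 13.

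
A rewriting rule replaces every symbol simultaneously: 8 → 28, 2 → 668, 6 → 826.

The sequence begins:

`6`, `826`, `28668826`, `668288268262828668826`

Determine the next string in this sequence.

8268262866828286688262866882666828668288268262828668826

Applying the rule to each of the 21 symbols of 668288268262828668826 gives the pieces 826 826 28 668 28 28 668 826 28 668 826 668 28 668 28 826 826 28 28 668 826, which concatenate to the answer.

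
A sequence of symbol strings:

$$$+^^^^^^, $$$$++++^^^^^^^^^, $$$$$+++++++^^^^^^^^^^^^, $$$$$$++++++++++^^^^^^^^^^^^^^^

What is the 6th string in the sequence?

Each string has the form $^{n+2} +^{3n-2} ^^{3n+3} (n = 1, 2, …).
For term 6, n = 6, so the run lengths are 8, 16, 21.

$$$$$$$$++++++++++++++++^^^^^^^^^^^^^^^^^^^^^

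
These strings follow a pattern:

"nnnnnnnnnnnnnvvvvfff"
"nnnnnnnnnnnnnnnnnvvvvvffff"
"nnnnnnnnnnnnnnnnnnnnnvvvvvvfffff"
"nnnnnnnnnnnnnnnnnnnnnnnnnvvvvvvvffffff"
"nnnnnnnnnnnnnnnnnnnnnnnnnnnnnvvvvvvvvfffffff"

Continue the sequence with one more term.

nnnnnnnnnnnnnnnnnnnnnnnnnnnnnnnnnvvvvvvvvvffffffff

Each string has the form n^{4n+1} v^{n+1} f^{n}, where the shown terms are n = 3, 4, 5, 6, 7.
At n = 8 the blocks have lengths 33, 9, 8.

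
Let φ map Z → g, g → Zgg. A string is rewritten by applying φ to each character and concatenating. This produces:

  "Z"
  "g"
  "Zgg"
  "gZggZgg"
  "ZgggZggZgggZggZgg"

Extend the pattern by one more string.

Applying the rule to each of the 17 symbols of ZgggZggZgggZggZgg gives the pieces g Zgg Zgg Zgg g Zgg Zgg g Zgg Zgg Zgg g Zgg Zgg g Zgg Zgg, which concatenate to the answer.

gZggZggZgggZggZgggZggZggZgggZggZgggZggZgg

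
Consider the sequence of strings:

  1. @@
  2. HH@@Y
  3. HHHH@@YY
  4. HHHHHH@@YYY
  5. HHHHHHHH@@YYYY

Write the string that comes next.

HHHHHHHHHH@@YYYYY

Every step adds HH to the front and Y to the end of the previous string.
So the next term is HH·HHHHHHHH@@YYYY·Y.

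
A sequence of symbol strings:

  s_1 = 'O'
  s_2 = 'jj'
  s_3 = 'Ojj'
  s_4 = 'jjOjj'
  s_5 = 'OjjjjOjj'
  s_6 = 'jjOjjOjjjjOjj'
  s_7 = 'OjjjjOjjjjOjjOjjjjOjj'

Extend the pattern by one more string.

This is a Fibonacci-style word recurrence s(k) = s(k−2)·s(k−1): e.g. O·jj = Ojj.
The next term joins jjOjjOjjjjOjj and OjjjjOjjjjOjjOjjjjOjj.

jjOjjOjjjjOjjOjjjjOjjjjOjjOjjjjOjj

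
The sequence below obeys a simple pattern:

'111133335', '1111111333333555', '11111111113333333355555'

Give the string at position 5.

1111111111111111333333333333555555555

The n-th term is 3n+1 1's then 2n+2 3's then 2n-1 5's (n = 1, 2, …).
At n = 5 the blocks have lengths 16, 12, 9.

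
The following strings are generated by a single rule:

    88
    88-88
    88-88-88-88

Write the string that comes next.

Every step duplicates the string with '-' between the halves.
One more doubling of 88-88-88-88 gives the answer.

88-88-88-88-88-88-88-88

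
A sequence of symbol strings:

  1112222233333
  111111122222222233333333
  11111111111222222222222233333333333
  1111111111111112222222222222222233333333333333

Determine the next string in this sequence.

111111111111111111122222222222222222222233333333333333333

The n-th term is 4n-1 1's then 4n+1 2's then 3n+2 3's (n = 1, 2, …).
At n = 5 the blocks have lengths 19, 21, 17.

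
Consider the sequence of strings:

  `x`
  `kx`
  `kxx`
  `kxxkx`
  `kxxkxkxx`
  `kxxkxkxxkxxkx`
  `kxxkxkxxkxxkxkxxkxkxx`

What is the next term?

kxxkxkxxkxxkxkxxkxkxxkxxkxkxxkxxkx

Each term (from the third on) is the previous term followed by the one before it: term 3 = kx·x = kxx.
The next term joins kxxkxkxxkxxkxkxxkxkxx and kxxkxkxxkxxkx.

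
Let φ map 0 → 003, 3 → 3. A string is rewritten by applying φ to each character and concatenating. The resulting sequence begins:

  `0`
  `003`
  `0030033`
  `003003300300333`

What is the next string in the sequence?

Applying the rule to each of the 15 symbols of 003003300300333 gives the pieces 003 003 3 003 003 3 3 003 003 3 003 003 3 3 3, which concatenate to the answer.

0030033003003330030033003003333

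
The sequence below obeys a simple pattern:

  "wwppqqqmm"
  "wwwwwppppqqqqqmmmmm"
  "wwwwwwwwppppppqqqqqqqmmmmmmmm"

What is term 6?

wwwwwwwwwwwwwwwwwppppppppppppqqqqqqqqqqqqqmmmmmmmmmmmmmmmmm

Reading off run lengths: w runs 2, 5, 8; p runs 2, 4, 6; q runs 3, 5, 7; m runs 2, 5, 8 — each is linear in n (n = 1, 2, …).
Setting n = 6 gives 17, 12, 13, 17 characters in each block.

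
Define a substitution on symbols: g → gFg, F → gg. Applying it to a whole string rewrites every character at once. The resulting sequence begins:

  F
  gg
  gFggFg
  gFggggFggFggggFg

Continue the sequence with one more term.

Rewriting the 16 symbols of gFggggFggFggggFg one by one yields gFg gg gFg gFg gFg gFg gg gFg gFg gg gFg gFg gFg gFg gg gFg; concatenated:

gFggggFggFggFggFggggFggFggggFggFggFggFggggFg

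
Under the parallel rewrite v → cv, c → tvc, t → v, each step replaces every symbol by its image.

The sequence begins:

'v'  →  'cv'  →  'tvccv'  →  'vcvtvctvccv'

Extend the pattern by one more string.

cvtvccvvcvtvcvcvtvctvccv

Rewriting each symbol of vcvtvctvccv: v→cv, c→tvc, v→cv, t→v, v→cv, c→tvc, t→v, v→cv, c→tvc, c→tvc, v→cv, which concatenates to cv tvc cv v cv tvc v cv tvc tvc cv.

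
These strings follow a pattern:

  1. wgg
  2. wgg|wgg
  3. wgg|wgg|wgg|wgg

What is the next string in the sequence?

Each string is two copies of the previous one joined by '|'.
One more doubling of wgg|wgg|wgg|wgg gives the answer.

wgg|wgg|wgg|wgg|wgg|wgg|wgg|wgg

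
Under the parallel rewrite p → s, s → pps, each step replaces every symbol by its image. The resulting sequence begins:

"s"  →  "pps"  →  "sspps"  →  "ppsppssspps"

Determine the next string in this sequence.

Apply φ to ppsppssspps symbol by symbol: p→s, p→s, s→pps, p→s, p→s, s→pps, s→pps, s→pps, p→s, p→s, s→pps; joined: s s pps s s pps pps pps s s pps.

ssppsssppsppsppssspps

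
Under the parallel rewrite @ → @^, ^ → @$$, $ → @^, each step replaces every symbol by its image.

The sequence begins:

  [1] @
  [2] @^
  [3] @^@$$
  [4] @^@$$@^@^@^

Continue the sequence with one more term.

Rewriting each symbol of @^@$$@^@^@^: @→@^, ^→@$$, @→@^, $→@^, $→@^, @→@^, ^→@$$, @→@^, ^→@$$, @→@^, ^→@$$, which concatenates to @^ @$$ @^ @^ @^ @^ @$$ @^ @$$ @^ @$$.

@^@$$@^@^@^@^@$$@^@$$@^@$$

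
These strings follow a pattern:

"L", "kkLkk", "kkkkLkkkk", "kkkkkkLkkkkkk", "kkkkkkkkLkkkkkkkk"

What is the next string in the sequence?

Every step adds kk to the front and kk to the end of the previous string.
Applying this once more to kkkkkkkkLkkkkkkkk:

kkkkkkkkkkLkkkkkkkkkk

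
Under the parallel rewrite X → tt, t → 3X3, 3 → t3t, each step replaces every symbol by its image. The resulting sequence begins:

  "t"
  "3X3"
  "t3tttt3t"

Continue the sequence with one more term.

3X3t3t3X33X33X33X3t3t3X3

Expanding t3tttt3t: t→3X3, 3→t3t, t→3X3, t→3X3, t→3X3, t→3X3, 3→t3t, t→3X3. Concatenated: 3X3 t3t 3X3 3X3 3X3 3X3 t3t 3X3.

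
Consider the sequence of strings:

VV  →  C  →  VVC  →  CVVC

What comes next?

VVCCVVC

Each term (from the third on) is the two preceding terms concatenated in order: term 3 = VV·C = VVC.
Continuing: VVC · CVVC gives term 5.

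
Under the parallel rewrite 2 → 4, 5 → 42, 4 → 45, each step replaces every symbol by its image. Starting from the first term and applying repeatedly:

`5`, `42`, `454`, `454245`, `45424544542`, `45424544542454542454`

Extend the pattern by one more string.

Rewriting the 20 symbols of 45424544542454542454 one by one yields 45 42 45 4 45 42 45 45 42 45 4 45 42 45 42 45 4 45 42 45; concatenated:

4542454454245454245445424542454454245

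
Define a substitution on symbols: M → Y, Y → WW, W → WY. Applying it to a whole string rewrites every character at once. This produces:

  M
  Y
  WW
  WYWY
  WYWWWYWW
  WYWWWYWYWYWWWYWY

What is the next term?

φ(WYWWWYWYWYWWWYWY) expands symbol-by-symbol to WY WW WY WY WY WW WY WW WY WW WY WY WY WW WY WW; joining the 16 pieces gives the next term.

WYWWWYWYWYWWWYWWWYWWWYWYWYWWWYWW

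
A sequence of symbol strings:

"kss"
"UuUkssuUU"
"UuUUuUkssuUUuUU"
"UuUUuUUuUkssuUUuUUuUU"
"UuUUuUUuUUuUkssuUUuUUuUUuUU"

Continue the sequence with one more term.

Each term wraps the previous one in UuU on the left and uUU on the right.
Applying this once more to UuUUuUUuUUuUkssuUUuUUuUUuUU:

UuUUuUUuUUuUUuUkssuUUuUUuUUuUUuUU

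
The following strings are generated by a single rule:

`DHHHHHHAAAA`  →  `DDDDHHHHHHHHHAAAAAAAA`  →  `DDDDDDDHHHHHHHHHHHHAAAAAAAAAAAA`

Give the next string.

Each string has the form D^{3n-2} H^{3n+3} A^{4n} (n = 1, 2, …).
At n = 4 the blocks have lengths 10, 15, 16.

DDDDDDDDDDHHHHHHHHHHHHHHHAAAAAAAAAAAAAAAA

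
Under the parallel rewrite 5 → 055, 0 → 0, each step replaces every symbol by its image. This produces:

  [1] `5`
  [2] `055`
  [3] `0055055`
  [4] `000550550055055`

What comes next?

0000550550055055000550550055055

Applying the rule to each of the 15 symbols of 000550550055055 gives the pieces 0 0 0 055 055 0 055 055 0 0 055 055 0 055 055, which concatenate to the answer.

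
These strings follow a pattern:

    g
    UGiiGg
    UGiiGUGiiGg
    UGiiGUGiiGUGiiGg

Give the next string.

Each term is the previous one with UGiiG prepended.
Applying this once more to UGiiGUGiiGUGiiGg:

UGiiGUGiiGUGiiGUGiiGg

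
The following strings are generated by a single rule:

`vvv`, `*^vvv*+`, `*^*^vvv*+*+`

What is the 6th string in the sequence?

Each term wraps the previous one in *^ on the left and *+ on the right.
From *^*^vvv*+*+, 3 further steps: *^*^vvv*+*+ → *^*^*^vvv*+*+*+ → *^*^*^*^vvv*+*+*+*+ → (answer).

*^*^*^*^*^vvv*+*+*+*+*+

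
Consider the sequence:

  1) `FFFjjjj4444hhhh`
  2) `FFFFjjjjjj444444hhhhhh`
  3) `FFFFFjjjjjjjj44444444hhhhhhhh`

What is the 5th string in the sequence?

The n-th term is n+1 F's then 2n j's then 2n 4's then 2n h's, where the shown terms are n = 2, 3, 4.
At n = 6 the blocks have lengths 7, 12, 12, 12.

FFFFFFFjjjjjjjjjjjj444444444444hhhhhhhhhhhh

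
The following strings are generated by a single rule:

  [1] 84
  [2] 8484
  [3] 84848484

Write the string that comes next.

s(k+1) = s(k)·s(k) — each term doubles the last.
So the next term is two copies of 84848484.

8484848484848484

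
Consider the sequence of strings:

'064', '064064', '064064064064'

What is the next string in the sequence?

064064064064064064064064

s(k+1) = s(k)·s(k) — each term doubles the last.
So the next term is two copies of 064064064064.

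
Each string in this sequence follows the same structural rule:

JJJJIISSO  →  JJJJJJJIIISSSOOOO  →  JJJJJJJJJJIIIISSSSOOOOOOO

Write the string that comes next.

Reading off run lengths: J runs 4, 7, 10; I runs 2, 3, 4; S runs 2, 3, 4; O runs 1, 4, 7 — each is linear in n (n = 1, 2, …).
For the next term, n = 4, so the run lengths are 13, 5, 5, 10.

JJJJJJJJJJJJJIIIIISSSSSOOOOOOOOOO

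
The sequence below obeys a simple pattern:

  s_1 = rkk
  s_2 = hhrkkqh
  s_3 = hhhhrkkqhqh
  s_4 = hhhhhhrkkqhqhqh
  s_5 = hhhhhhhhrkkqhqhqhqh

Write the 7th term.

hhhhhhhhhhhhrkkqhqhqhqhqhqh

Each term wraps the previous one in hh on the left and qh on the right.
From hhhhhhhhrkkqhqhqhqh, 2 further steps: hhhhhhhhrkkqhqhqhqh → hhhhhhhhhhrkkqhqhqhqhqh → (answer).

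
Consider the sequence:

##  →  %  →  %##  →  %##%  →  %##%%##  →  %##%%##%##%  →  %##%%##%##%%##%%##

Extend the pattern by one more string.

%##%%##%##%%##%%##%##%%##%##%

From term 3 onward, concatenate the last term with the second-to-last: %·## = %##, %##·% = %##%, …
Continuing: %##%%##%##%%##%%## · %##%%##%##% gives term 8.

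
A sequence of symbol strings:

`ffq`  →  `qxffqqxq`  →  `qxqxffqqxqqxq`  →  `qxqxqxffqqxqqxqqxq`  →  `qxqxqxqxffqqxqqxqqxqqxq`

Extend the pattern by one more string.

Every step adds qx to the front and qxq to the end of the previous string.
One more step from qxqxqxqxffqqxqqxqqxqqxq gives the answer.

qxqxqxqxqxffqqxqqxqqxqqxqqxq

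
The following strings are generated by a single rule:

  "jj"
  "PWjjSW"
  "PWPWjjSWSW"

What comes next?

PWPWPWjjSWSWSW

s(k+1) = PW·s(k)·SW, so each term gains PW as a prefix and SW as a suffix.
One more step from PWPWjjSWSW gives the answer.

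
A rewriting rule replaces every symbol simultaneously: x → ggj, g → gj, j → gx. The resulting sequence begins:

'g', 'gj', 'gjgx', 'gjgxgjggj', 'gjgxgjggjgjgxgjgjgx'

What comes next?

Rewriting the 19 symbols of gjgxgjggjgjgxgjgjgx one by one yields gj gx gj ggj gj gx gj gj gx gj gx gj ggj gj gx gj gx gj ggj; concatenated:

gjgxgjggjgjgxgjgjgxgjgxgjggjgjgxgjgxgjggj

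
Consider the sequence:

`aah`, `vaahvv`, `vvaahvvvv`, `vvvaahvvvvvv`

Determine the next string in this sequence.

vvvvaahvvvvvvvv

s(k+1) = v·s(k)·vv, so each term gains v as a prefix and vv as a suffix.
So the next term is v·vvvaahvvvvvv·vv.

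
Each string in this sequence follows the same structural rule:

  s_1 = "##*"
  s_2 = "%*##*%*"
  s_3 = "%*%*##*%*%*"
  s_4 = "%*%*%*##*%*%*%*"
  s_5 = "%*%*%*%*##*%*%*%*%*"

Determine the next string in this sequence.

Each term wraps the previous one in %* on the left and %* on the right.
So the next term is %*·%*%*%*%*##*%*%*%*%*·%*.

%*%*%*%*%*##*%*%*%*%*%*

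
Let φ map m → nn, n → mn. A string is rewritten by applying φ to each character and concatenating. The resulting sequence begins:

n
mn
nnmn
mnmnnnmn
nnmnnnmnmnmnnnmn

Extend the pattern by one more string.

mnmnnnmnmnmnnnmnnnmnnnmnmnmnnnmn

Replace each of the 16 characters of nnmnnnmnmnmnnnmn in place — mn mn nn mn mn mn nn mn nn mn nn mn mn mn nn mn — and concatenate.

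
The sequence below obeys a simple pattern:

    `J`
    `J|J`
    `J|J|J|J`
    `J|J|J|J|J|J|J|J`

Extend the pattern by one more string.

s(k+1) = s(k)·|·s(k) — each term doubles the last with '|' between the halves.
One more doubling of J|J|J|J|J|J|J|J gives the answer.

J|J|J|J|J|J|J|J|J|J|J|J|J|J|J|J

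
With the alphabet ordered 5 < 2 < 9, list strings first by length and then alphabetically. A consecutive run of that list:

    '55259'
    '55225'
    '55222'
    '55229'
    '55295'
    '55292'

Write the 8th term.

55955

Continuing the enumeration 2 steps past 55292: 55292 → 55299 → (answer).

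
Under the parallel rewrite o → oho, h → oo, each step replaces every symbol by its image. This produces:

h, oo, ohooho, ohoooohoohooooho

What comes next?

ohoooohoohoohoohoooohoohoooohoohoohoohooooho

φ(ohoooohoohooooho) expands symbol-by-symbol to oho oo oho oho oho oho oo oho oho oo oho oho oho oho oo oho; joining the 16 pieces gives the next term.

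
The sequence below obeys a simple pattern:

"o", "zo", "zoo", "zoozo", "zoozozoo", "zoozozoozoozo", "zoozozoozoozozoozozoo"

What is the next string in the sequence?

zoozozoozoozozoozozoozoozozoozoozo

Each term (from the third on) is the previous term followed by the one before it: term 3 = zo·o = zoo.
The next term joins zoozozoozoozozoozozoo and zoozozoozoozo.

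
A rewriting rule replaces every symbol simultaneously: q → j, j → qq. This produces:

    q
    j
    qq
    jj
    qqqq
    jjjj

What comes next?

qqqqqqqq

Expanding jjjj: j→qq, j→qq, j→qq, j→qq. Concatenated: qq qq qq qq.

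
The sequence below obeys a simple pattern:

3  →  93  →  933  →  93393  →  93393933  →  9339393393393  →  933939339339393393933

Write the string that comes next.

This is a Fibonacci-style word recurrence s(k) = s(k−1)·s(k−2): e.g. 93·3 = 933.
The next term joins 933939339339393393933 and 9339393393393.

9339393393393933939339339393393393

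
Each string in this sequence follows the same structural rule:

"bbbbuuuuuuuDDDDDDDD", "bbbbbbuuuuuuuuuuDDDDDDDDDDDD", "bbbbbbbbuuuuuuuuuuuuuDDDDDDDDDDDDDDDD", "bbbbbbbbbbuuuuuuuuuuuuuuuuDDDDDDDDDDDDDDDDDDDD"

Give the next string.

bbbbbbbbbbbbuuuuuuuuuuuuuuuuuuuDDDDDDDDDDDDDDDDDDDDDDDD

The n-th term is 2n b's then 3n+1 u's then 4n D's, where the shown terms are n = 2, 3, 4, 5.
Setting n = 6 gives 12, 19, 24 characters in each block.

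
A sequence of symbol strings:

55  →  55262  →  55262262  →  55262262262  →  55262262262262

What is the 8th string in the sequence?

55262262262262262262262

The strings grow by a fixed suffix 262 each time.
From 55262262262262, 3 further steps: 55262262262262 → 55262262262262262 → 55262262262262262262 → (answer).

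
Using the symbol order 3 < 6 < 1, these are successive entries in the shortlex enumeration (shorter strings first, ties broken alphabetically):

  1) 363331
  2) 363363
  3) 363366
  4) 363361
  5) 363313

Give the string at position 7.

Advancing 2 positions from 363313 through 363313 → 363316 reaches term 7.

363311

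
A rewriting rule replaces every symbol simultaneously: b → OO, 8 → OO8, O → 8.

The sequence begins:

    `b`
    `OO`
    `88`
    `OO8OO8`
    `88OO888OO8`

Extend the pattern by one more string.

Rewriting each symbol of 88OO888OO8: 8→OO8, 8→OO8, O→8, O→8, 8→OO8, 8→OO8, 8→OO8, O→8, O→8, 8→OO8, which concatenates to OO8 OO8 8 8 OO8 OO8 OO8 8 8 OO8.

OO8OO888OO8OO8OO888OO8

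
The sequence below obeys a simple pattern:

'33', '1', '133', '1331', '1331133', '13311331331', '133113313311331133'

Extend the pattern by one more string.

From term 3 onward, concatenate the last term with the second-to-last: 1·33 = 133, 133·1 = 1331, …
So term 8 is 133113313311331133·13311331331.

13311331331133113313311331331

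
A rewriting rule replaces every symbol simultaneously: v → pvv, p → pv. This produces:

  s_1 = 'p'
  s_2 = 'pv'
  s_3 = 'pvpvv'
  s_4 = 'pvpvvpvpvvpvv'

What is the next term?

Rewriting the 13 symbols of pvpvvpvpvvpvv one by one yields pv pvv pv pvv pvv pv pvv pv pvv pvv pv pvv pvv; concatenated:

pvpvvpvpvvpvvpvpvvpvpvvpvvpvpvvpvv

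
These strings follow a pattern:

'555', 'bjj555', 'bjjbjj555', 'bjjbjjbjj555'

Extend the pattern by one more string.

Each term is the previous one with bjj prepended.
So the next term is bjj·bjjbjjbjj555.

bjjbjjbjjbjj555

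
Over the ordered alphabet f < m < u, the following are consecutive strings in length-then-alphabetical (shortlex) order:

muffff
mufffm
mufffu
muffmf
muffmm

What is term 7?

Advancing 2 positions from muffmm through muffmm → muffmu reaches term 7.

muffuf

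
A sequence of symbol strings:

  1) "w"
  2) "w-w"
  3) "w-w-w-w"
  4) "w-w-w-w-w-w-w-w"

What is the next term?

Every step duplicates the string with '-' between the halves.
One more doubling of w-w-w-w-w-w-w-w gives the answer.

w-w-w-w-w-w-w-w-w-w-w-w-w-w-w-w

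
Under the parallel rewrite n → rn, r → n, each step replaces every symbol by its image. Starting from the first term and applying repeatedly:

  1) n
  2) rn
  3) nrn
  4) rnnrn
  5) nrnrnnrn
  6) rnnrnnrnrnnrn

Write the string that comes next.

nrnrnnrnrnnrnnrnrnnrn

Replace each of the 13 characters of rnnrnnrnrnnrn in place — n rn rn n rn rn n rn n rn rn n rn — and concatenate.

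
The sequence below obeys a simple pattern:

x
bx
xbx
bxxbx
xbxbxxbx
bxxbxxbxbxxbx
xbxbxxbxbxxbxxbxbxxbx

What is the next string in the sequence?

bxxbxxbxbxxbxxbxbxxbxbxxbxxbxbxxbx

Each term (from the third on) is the two preceding terms concatenated in order: term 3 = x·bx = xbx.
So term 8 is bxxbxxbxbxxbx·xbxbxxbxbxxbxxbxbxxbx.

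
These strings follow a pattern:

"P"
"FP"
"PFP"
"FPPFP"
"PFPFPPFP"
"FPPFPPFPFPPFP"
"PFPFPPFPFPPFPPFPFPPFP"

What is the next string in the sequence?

From term 3 onward, concatenate the second-to-last term with the last: P·FP = PFP, FP·PFP = FPPFP, …
So term 8 is FPPFPPFPFPPFP·PFPFPPFPFPPFPPFPFPPFP.

FPPFPPFPFPPFPPFPFPPFPFPPFPPFPFPPFP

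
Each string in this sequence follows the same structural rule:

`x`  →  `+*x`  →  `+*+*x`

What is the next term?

+*+*+*x

The strings grow by a fixed prefix +* each time.
So the next term is +*·+*+*x.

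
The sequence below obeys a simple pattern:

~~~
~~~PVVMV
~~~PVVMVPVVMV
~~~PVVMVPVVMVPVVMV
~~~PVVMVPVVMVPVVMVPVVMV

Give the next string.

~~~PVVMVPVVMVPVVMVPVVMVPVVMV

The strings grow by a fixed suffix PVVMV each time.
So the next term is ~~~PVVMVPVVMVPVVMVPVVMV·PVVMV.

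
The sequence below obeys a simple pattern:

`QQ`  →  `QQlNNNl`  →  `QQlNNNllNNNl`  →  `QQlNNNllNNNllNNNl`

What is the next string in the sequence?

The strings grow by a fixed suffix lNNNl each time.
Applying this once more to QQlNNNllNNNllNNNl:

QQlNNNllNNNllNNNllNNNl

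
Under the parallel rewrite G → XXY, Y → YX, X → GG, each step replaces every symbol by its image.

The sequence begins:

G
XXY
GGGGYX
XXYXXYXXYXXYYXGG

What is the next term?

Rewriting the 16 symbols of XXYXXYXXYXXYYXGG one by one yields GG GG YX GG GG YX GG GG YX GG GG YX YX GG XXY XXY; concatenated:

GGGGYXGGGGYXGGGGYXGGGGYXYXGGXXYXXY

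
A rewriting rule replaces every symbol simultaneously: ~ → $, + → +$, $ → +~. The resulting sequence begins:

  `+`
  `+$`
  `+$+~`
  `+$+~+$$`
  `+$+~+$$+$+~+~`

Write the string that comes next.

Replace each of the 13 characters of +$+~+$$+$+~+~ in place — +$ +~ +$ $ +$ +~ +~ +$ +~ +$ $ +$ $ — and concatenate.

+$+~+$$+$+~+~+$+~+$$+$$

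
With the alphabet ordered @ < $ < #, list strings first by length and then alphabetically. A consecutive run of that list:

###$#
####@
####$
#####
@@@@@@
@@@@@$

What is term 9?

Continuing the enumeration 3 steps past @@@@@$: @@@@@$ → @@@@@# → @@@@$@ → (answer).

@@@@$$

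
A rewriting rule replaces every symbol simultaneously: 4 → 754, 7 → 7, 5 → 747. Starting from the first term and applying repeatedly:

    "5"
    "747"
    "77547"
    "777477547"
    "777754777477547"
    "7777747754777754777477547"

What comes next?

77777754777477547777747754777754777477547

φ(7777747754777754777477547) expands symbol-by-symbol to 7 7 7 7 7 754 7 7 747 754 7 7 7 7 747 754 7 7 7 754 7 7 747 754 7; joining the 25 pieces gives the next term.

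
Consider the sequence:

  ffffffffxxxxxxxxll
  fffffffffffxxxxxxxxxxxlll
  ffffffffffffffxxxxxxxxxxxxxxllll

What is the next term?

fffffffffffffffffxxxxxxxxxxxxxxxxxlllll

The n-th term is 3n+2 f's then 3n+2 x's then n l's, where the shown terms are n = 2, 3, 4.
Setting n = 5 gives 17, 17, 5 characters in each block.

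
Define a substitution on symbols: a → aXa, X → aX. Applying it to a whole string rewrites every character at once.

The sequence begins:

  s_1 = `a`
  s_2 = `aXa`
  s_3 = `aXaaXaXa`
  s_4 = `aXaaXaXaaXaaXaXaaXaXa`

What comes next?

Rewriting the 21 symbols of aXaaXaXaaXaaXaXaaXaXa one by one yields aXa aX aXa aXa aX aXa aX aXa aXa aX aXa aXa aX aXa aX aXa aXa aX aXa aX aXa; concatenated:

aXaaXaXaaXaaXaXaaXaXaaXaaXaXaaXaaXaXaaXaXaaXaaXaXaaXaXa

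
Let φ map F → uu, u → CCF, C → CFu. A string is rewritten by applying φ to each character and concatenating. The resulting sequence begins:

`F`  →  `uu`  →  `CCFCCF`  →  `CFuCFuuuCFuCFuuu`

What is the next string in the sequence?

Applying the rule to each of the 16 symbols of CFuCFuuuCFuCFuuu gives the pieces CFu uu CCF CFu uu CCF CCF CCF CFu uu CCF CFu uu CCF CCF CCF, which concatenate to the answer.

CFuuuCCFCFuuuCCFCCFCCFCFuuuCCFCFuuuCCFCCFCCF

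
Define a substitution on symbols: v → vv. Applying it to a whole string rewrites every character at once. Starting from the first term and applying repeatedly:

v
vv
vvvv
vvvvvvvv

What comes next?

Apply φ to vvvvvvvv symbol by symbol: v→vv, v→vv, v→vv, v→vv, v→vv, v→vv, v→vv, v→vv; joined: vv vv vv vv vv vv vv vv.

vvvvvvvvvvvvvvvv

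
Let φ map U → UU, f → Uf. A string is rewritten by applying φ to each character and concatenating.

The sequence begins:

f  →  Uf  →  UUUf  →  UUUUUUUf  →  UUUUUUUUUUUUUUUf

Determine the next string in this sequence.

φ(UUUUUUUUUUUUUUUf) expands symbol-by-symbol to UU UU UU UU UU UU UU UU UU UU UU UU UU UU UU Uf; joining the 16 pieces gives the next term.

UUUUUUUUUUUUUUUUUUUUUUUUUUUUUUUf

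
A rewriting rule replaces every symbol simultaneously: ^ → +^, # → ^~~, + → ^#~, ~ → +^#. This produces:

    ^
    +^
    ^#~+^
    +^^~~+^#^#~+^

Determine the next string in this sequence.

^#~+^+^+^#+^#^#~+^^~~+^^~~+^#^#~+^

φ(+^^~~+^#^#~+^) expands symbol-by-symbol to ^#~ +^ +^ +^# +^# ^#~ +^ ^~~ +^ ^~~ +^# ^#~ +^; joining the 13 pieces gives the next term.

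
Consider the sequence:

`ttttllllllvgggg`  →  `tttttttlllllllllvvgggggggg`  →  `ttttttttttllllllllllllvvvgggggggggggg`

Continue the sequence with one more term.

Term n consists of 3n+1 t's, followed by 3n+3 l's, followed by n v's, followed by 4n g's (n = 1, 2, …).
At n = 4 the blocks have lengths 13, 15, 4, 16.

tttttttttttttlllllllllllllllvvvvgggggggggggggggg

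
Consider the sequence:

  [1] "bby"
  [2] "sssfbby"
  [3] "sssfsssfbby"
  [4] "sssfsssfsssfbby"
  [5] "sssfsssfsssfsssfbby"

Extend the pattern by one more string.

sssfsssfsssfsssfsssfbby

Each term is the previous one with sssf prepended.
So the next term is sssf·sssfsssfsssfsssfbby.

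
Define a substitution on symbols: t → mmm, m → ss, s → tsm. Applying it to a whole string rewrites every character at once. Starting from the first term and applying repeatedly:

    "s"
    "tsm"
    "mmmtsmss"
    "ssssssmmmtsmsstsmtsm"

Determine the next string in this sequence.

Rewriting the 20 symbols of ssssssmmmtsmsstsmtsm one by one yields tsm tsm tsm tsm tsm tsm ss ss ss mmm tsm ss tsm tsm mmm tsm ss mmm tsm ss; concatenated:

tsmtsmtsmtsmtsmtsmssssssmmmtsmsstsmtsmmmmtsmssmmmtsmss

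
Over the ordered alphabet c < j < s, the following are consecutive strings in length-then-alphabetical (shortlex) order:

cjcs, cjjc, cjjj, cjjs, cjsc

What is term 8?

Continuing the enumeration 3 steps past cjsc: cjsc → cjsj → cjss → (answer).

cscc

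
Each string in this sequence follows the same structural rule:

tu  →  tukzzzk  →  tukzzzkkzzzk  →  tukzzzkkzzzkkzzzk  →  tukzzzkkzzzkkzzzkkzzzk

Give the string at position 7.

The strings grow by a fixed suffix kzzzk each time.
From tukzzzkkzzzkkzzzkkzzzk, 2 further steps: tukzzzkkzzzkkzzzkkzzzk → tukzzzkkzzzkkzzzkkzzzkkzzzk → (answer).

tukzzzkkzzzkkzzzkkzzzkkzzzkkzzzk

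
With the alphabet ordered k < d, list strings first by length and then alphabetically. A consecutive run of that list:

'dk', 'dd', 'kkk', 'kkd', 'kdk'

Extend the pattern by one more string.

kdd

The successor of kdk increments the rightmost position that isn't already d and resets every position after it to k.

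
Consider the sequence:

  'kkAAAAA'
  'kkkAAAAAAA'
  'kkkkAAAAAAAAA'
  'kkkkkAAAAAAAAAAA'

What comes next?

kkkkkkAAAAAAAAAAAAA

Reading off run lengths: k runs 2, 3, 4, 5; A runs 5, 7, 9, 11 — each is linear in n, where the shown terms are n = 2, 3, 4, 5.
For the next term, n = 6, so the run lengths are 6, 13.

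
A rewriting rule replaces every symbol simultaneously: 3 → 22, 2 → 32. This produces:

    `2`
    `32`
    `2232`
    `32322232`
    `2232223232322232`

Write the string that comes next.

φ(2232223232322232) expands symbol-by-symbol to 32 32 22 32 32 32 22 32 22 32 22 32 32 32 22 32; joining the 16 pieces gives the next term.

32322232323222322232223232322232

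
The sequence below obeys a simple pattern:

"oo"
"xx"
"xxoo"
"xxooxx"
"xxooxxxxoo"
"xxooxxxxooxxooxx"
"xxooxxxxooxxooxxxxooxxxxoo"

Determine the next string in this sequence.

xxooxxxxooxxooxxxxooxxxxooxxooxxxxooxxooxx

From term 3 onward, concatenate the last term with the second-to-last: xx·oo = xxoo, xxoo·xx = xxooxx, …
So term 8 is xxooxxxxooxxooxxxxooxxxxoo·xxooxxxxooxxooxx.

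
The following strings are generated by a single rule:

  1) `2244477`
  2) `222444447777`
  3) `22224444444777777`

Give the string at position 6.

22222224444444444444777777777777

Reading off run lengths: 2 runs 2, 3, 4; 4 runs 3, 5, 7; 7 runs 2, 4, 6 — each is linear in n (n = 1, 2, …).
At n = 6 the blocks have lengths 7, 13, 12.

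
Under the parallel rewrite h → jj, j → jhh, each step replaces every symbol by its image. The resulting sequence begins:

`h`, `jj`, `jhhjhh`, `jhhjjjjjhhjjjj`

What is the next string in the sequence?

Applying the rule to each of the 14 symbols of jhhjjjjjhhjjjj gives the pieces jhh jj jj jhh jhh jhh jhh jhh jj jj jhh jhh jhh jhh, which concatenate to the answer.

jhhjjjjjhhjhhjhhjhhjhhjjjjjhhjhhjhhjhh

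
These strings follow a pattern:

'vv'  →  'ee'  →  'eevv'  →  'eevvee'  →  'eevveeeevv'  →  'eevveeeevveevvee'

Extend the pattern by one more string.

This is a Fibonacci-style word recurrence s(k) = s(k−1)·s(k−2): e.g. ee·vv = eevv.
So term 7 is eevveeeevveevvee·eevveeeevv.

eevveeeevveevveeeevveeeevv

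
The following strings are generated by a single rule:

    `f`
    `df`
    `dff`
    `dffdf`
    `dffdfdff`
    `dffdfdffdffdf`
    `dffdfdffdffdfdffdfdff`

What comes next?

From term 3 onward, concatenate the last term with the second-to-last: df·f = dff, dff·df = dffdf, …
The next term joins dffdfdffdffdfdffdfdff and dffdfdffdffdf.

dffdfdffdffdfdffdfdffdffdfdffdffdf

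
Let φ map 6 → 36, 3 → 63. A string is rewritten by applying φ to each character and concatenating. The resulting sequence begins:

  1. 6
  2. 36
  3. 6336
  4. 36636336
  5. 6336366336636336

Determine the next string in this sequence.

36636336633636636336366336636336

φ(6336366336636336) expands symbol-by-symbol to 36 63 63 36 63 36 36 63 63 36 36 63 36 63 63 36; joining the 16 pieces gives the next term.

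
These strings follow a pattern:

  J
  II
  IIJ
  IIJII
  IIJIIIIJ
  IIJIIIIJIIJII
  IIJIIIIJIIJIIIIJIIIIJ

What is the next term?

IIJIIIIJIIJIIIIJIIIIJIIJIIIIJIIJII

This is a Fibonacci-style word recurrence s(k) = s(k−1)·s(k−2): e.g. II·J = IIJ.
Continuing: IIJIIIIJIIJIIIIJIIIIJ · IIJIIIIJIIJII gives term 8.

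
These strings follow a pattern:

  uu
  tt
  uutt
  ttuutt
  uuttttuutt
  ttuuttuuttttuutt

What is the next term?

Each term (from the third on) is the two preceding terms concatenated in order: term 3 = uu·tt = uutt.
The next term joins uuttttuutt and ttuuttuuttttuutt.

uuttttuuttttuuttuuttttuutt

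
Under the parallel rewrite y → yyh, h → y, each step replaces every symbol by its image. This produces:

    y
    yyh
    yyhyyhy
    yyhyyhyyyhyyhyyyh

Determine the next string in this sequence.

Applying the rule to each of the 17 symbols of yyhyyhyyyhyyhyyyh gives the pieces yyh yyh y yyh yyh y yyh yyh yyh y yyh yyh y yyh yyh yyh y, which concatenate to the answer.

yyhyyhyyyhyyhyyyhyyhyyhyyyhyyhyyyhyyhyyhy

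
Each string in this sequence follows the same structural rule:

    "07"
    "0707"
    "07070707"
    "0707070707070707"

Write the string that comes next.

07070707070707070707070707070707

Every step duplicates the string.
So the next term is two copies of 0707070707070707.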